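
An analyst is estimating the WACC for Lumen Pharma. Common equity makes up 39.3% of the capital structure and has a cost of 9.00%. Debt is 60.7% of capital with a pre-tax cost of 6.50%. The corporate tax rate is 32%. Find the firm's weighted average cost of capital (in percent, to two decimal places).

6.22%

After-tax cost of debt = 6.5% × (1 − 32%) = 4.4200%.
WACC = 0.393 × 9.0000% + 0.607 × 4.4200% = 6.2199%.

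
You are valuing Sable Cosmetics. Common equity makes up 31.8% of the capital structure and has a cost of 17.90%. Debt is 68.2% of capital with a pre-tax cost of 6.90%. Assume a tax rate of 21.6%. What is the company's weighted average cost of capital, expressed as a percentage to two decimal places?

After-tax cost of debt = 6.9% × (1 − 21.6%) = 5.4096%.
WACC = 0.318 × 17.9000% + 0.682 × 5.4096% = 9.3815%.

9.38%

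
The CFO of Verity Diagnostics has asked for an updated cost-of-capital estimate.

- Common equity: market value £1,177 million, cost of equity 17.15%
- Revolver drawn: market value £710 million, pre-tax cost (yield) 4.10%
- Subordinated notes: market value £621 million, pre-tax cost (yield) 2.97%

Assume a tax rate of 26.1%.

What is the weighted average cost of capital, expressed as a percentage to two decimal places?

9.45%

Total capital V = 1177 + 710 + 621 = 2508.
Equity: weight = 1177/2508 = 0.4693; cost = 17.15%.
Revolver drawn: weight = 710/2508 = 0.2831; after-tax cost = 4.1% × (1 − 26.1%) = 3.0299%.
Subordinated notes: weight = 621/2508 = 0.2476; after-tax cost = 2.97% × (1 − 26.1%) = 2.1948%.
WACC = 0.4693 × 17.1500% + 0.2831 × 3.0299% + 0.2476 × 2.1948% = 9.4497%.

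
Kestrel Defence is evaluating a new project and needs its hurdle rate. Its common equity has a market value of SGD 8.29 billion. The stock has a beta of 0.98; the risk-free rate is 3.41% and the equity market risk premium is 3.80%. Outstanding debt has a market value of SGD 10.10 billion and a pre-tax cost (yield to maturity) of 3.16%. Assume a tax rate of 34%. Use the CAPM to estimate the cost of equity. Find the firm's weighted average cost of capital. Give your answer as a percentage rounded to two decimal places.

4.36%

Cost of equity via CAPM: Re = 3.41% + 0.98 × 3.8% = 7.1340%.
Total capital V = 8.29 + 10.1 = 18.39.
Equity: weight = 8.29/18.39 = 0.4508; cost = 7.134%.
Debt: weight = 10.1/18.39 = 0.5492; after-tax cost = 3.16% × (1 − 34%) = 2.0856%.
WACC = 0.4508 × 7.1340% + 0.5492 × 2.0856% = 4.3614%.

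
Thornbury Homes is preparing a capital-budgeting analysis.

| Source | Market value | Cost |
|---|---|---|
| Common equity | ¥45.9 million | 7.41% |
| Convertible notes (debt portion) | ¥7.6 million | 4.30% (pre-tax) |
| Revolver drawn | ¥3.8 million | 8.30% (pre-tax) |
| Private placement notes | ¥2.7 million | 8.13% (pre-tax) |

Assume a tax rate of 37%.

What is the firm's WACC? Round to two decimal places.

Total capital V = 45.9 + 7.6 + 3.8 + 2.7 = 60.
Equity: weight = 45.9/60 = 0.7650; cost = 7.41%.
Convertible notes (debt portion): weight = 7.6/60 = 0.1267; after-tax cost = 4.3% × (1 − 37%) = 2.7090%.
Revolver drawn: weight = 3.8/60 = 0.0633; after-tax cost = 8.3% × (1 − 37%) = 5.2290%.
Private placement notes: weight = 2.7/60 = 0.0450; after-tax cost = 8.13% × (1 − 37%) = 5.1219%.
WACC = 0.7650 × 7.4100% + 0.1267 × 2.7090% + 0.0633 × 5.2290% + 0.0450 × 5.1219% = 6.5734%.

6.57%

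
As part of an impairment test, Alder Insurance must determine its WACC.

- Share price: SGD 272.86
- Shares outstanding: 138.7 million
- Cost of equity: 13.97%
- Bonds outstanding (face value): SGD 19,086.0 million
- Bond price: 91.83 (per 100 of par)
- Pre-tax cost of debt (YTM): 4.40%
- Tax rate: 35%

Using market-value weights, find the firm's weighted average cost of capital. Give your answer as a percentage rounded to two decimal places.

10.45%

Market value of equity E = 272.86 × 138.7m = 37845.682m. Market value of debt D = 19086m × 91.83/100 = 17526.6738m.
Total capital V = 37845.682 + 17526.6738 = 55372.3558.
Equity: weight = 37845.682/55372.3558 = 0.6835; cost = 13.97%.
Bonds outstanding: weight = 17526.6738/55372.3558 = 0.3165; after-tax cost = 4.4% × (1 − 35%) = 2.8600%.
WACC = 0.6835 × 13.9700% + 0.3165 × 2.8600% = 10.4534%.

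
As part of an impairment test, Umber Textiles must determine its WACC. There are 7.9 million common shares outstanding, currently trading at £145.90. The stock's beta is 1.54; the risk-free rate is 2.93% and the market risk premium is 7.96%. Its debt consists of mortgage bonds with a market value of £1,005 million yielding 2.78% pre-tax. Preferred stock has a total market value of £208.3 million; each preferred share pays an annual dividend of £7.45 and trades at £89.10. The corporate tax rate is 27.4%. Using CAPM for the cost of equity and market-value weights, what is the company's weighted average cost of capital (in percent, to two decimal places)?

8.99%

Cost of equity via CAPM: Re = 2.93% + 1.54 × 7.96% = 15.1884%.
Cost of preferred: Rp = 7.45 / 89.1 = 8.3614%.
Market value of equity E = 145.9 × 7.9m = 1152.61m.
Total capital V = 1152.61 + 208.3 + 1005 = 2365.91.
Equity: weight = 1152.61/2365.91 = 0.4872; cost = 15.1884%.
Preferred: weight = 208.3/2365.91 = 0.0880; cost = 8.3614%.
Mortgage bonds: weight = 1005/2365.91 = 0.4248; after-tax cost = 2.78% × (1 − 27.4%) = 2.0183%.
WACC = 0.4872 × 15.1884% + 0.0880 × 8.3614% + 0.4248 × 2.0183% = 8.9929%.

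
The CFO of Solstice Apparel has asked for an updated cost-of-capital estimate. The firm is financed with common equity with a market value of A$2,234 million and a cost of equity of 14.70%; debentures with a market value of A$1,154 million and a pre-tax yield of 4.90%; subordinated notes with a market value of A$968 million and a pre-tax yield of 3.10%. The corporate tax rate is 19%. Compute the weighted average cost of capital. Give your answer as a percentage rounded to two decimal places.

9.15%

Total capital V = 2234 + 1154 + 968 = 4356.
Equity: weight = 2234/4356 = 0.5129; cost = 14.7%.
Debentures: weight = 1154/4356 = 0.2649; after-tax cost = 4.9% × (1 − 19%) = 3.9690%.
Subordinated notes: weight = 968/4356 = 0.2222; after-tax cost = 3.1% × (1 − 19%) = 2.5110%.
WACC = 0.5129 × 14.7000% + 0.2649 × 3.9690% + 0.2222 × 2.5110% = 9.1485%.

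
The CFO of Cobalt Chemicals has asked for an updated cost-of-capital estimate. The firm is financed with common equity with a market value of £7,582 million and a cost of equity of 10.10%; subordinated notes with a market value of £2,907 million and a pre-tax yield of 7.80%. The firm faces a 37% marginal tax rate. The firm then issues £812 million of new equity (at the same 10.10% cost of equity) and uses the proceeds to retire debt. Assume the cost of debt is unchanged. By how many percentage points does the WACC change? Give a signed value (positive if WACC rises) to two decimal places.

Current WACC:
Total capital V = 7582 + 2907 = 10489.
Equity: weight = 7582/10489 = 0.7229; cost = 10.1%.
Subordinated notes: weight = 2907/10489 = 0.2771; after-tax cost = 7.8% × (1 − 37%) = 4.9140%.
WACC = 0.7229 × 10.1000% + 0.2771 × 4.9140% = 8.6627%.
After the change:
Total capital V = 8394 + 2095 = 10489.
Equity: weight = 8394/10489 = 0.8003; cost = 10.1%.
Subordinated notes: weight = 2095/10489 = 0.1997; after-tax cost = 7.8% × (1 − 37%) = 4.9140%.
WACC = 0.8003 × 10.1000% + 0.1997 × 4.9140% = 9.0642%.
Change in WACC = 9.0642% − 8.6627% = 0.4015 pp.

+0.40 pp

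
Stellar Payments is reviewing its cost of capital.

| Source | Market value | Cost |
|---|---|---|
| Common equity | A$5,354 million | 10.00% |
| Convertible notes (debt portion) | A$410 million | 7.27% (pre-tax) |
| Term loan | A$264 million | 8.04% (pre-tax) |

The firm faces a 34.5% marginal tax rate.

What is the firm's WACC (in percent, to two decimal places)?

Total capital V = 5354 + 410 + 264 = 6028.
Equity: weight = 5354/6028 = 0.8882; cost = 10%.
Convertible notes (debt portion): weight = 410/6028 = 0.0680; after-tax cost = 7.27% × (1 − 34.5%) = 4.7618%.
Term loan: weight = 264/6028 = 0.0438; after-tax cost = 8.04% × (1 − 34.5%) = 5.2662%.
WACC = 0.8882 × 10.0000% + 0.0680 × 4.7618% + 0.0438 × 5.2662% = 9.4364%.

9.44%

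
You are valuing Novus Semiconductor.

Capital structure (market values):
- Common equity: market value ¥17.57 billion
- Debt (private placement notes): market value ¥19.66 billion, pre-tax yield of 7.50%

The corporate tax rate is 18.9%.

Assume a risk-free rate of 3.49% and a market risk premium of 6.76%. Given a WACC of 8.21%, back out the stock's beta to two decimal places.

Total capital V = 17.57 + 19.66 = 37.23.
Equity weight = 17.57/37.23 = 0.4719.
Private placement notes weight = 19.66/37.23 = 0.5281.
Debt contribution = 0.5281 × 7.5% × (1 − 18.9%) = 3.2120%.
Required equity contribution = 8.21% − 3.2120% = 4.9980%  ⇒  Re = 10.5906%.
CAPM: 10.5906% = 3.49% + β × 6.76%  ⇒  β = 1.0504.

1.05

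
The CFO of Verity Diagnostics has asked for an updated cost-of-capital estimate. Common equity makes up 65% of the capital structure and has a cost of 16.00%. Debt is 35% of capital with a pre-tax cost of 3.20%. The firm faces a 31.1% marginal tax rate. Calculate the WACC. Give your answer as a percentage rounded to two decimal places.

After-tax cost of debt = 3.2% × (1 − 31.1%) = 2.2048%.
WACC = 0.650 × 16.0000% + 0.350 × 2.2048% = 11.1717%.

11.17%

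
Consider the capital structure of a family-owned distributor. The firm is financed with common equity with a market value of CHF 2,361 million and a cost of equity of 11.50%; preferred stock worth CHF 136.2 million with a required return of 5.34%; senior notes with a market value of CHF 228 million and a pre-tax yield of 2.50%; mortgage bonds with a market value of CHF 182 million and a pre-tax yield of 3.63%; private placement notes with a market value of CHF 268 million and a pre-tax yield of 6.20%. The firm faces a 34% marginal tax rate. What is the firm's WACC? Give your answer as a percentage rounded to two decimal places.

Total capital V = 2361 + 136.2 + 228 + 182 + 268 = 3175.2.
Equity: weight = 2361/3175.2 = 0.7436; cost = 11.5%.
Preferred: weight = 136.2/3175.2 = 0.0429; cost = 5.34%.
Senior notes: weight = 228/3175.2 = 0.0718; after-tax cost = 2.5% × (1 − 34%) = 1.6500%.
Mortgage bonds: weight = 182/3175.2 = 0.0573; after-tax cost = 3.63% × (1 − 34%) = 2.3958%.
Private placement notes: weight = 268/3175.2 = 0.0844; after-tax cost = 6.2% × (1 − 34%) = 4.0920%.
WACC = 0.7436 × 11.5000% + 0.0429 × 5.3400% + 0.0718 × 1.6500% + 0.0573 × 2.3958% + 0.0844 × 4.0920% = 9.3814%.

9.38%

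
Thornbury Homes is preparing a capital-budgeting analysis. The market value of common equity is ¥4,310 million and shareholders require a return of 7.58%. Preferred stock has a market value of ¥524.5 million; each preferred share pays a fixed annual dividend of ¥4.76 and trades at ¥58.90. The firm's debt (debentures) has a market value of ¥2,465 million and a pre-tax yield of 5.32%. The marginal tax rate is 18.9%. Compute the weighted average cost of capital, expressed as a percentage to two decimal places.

Cost of preferred: Rp = 4.76 / 58.9 = 8.0815%.
Total capital V = 4310 + 524.5 + 2465 = 7299.5.
Equity: weight = 4310/7299.5 = 0.5905; cost = 7.58%.
Preferred: weight = 524.5/7299.5 = 0.0719; cost = 8.0815%.
Debentures: weight = 2465/7299.5 = 0.3377; after-tax cost = 5.32% × (1 − 18.9%) = 4.3145%.
WACC = 0.5905 × 7.5800% + 0.0719 × 8.0815% + 0.3377 × 4.3145% = 6.5133%.

6.51%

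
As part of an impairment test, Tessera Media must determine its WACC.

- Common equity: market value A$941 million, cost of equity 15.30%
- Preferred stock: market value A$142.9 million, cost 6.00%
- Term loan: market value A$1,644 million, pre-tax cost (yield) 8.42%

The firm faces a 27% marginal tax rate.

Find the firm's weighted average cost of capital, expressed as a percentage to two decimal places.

Total capital V = 941 + 142.9 + 1644 = 2727.9.
Equity: weight = 941/2727.9 = 0.3450; cost = 15.3%.
Preferred: weight = 142.9/2727.9 = 0.0524; cost = 6%.
Term loan: weight = 1644/2727.9 = 0.6027; after-tax cost = 8.42% × (1 − 27%) = 6.1466%.
WACC = 0.3450 × 15.3000% + 0.0524 × 6.0000% + 0.6027 × 6.1466% = 9.2964%.

9.30%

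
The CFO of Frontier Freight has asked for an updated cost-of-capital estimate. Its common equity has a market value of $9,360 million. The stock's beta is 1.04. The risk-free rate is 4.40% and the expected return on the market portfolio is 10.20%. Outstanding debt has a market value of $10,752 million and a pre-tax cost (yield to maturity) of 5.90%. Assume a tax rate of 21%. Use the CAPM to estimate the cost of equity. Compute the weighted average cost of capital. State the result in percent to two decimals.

7.35%

Market risk premium = 10.2% − 4.4% = 5.8%.
Cost of equity via CAPM: Re = 4.4% + 1.04 × 5.8% = 10.4320%.
Total capital V = 9360 + 10752 = 20112.
Equity: weight = 9360/20112 = 0.4654; cost = 10.432%.
Debt: weight = 10752/20112 = 0.5346; after-tax cost = 5.9% × (1 − 21%) = 4.6610%.
WACC = 0.4654 × 10.4320% + 0.5346 × 4.6610% = 7.3468%.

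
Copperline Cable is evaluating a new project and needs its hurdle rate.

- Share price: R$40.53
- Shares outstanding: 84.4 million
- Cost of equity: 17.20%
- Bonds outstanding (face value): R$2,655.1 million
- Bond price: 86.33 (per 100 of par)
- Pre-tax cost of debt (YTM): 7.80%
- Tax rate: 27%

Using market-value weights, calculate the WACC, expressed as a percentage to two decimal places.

12.58%

Market value of equity E = 40.53 × 84.4m = 3420.732m. Market value of debt D = 2655.1m × 86.33/100 = 2292.14783m.
Total capital V = 3420.732 + 2292.14783 = 5712.87983.
Equity: weight = 3420.732/5712.87983 = 0.5988; cost = 17.2%.
Bonds outstanding: weight = 2292.14783/5712.87983 = 0.4012; after-tax cost = 7.8% × (1 − 27%) = 5.6940%.
WACC = 0.5988 × 17.2000% + 0.4012 × 5.6940% = 12.5835%.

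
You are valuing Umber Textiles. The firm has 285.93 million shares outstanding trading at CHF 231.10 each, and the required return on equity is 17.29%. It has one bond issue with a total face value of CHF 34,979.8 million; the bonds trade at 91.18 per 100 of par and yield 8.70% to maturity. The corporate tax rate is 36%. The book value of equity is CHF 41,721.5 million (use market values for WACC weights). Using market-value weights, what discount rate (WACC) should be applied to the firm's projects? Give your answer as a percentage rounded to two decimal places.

13.47%

Market value of equity E = 231.1 × 285.93m = 66078.423m. Market value of debt D = 34979.8m × 91.18/100 = 31894.58164m.
Total capital V = 66078.423 + 31894.58164 = 97973.00464.
Equity: weight = 66078.423/97973.00464 = 0.6745; cost = 17.29%.
Bonds outstanding: weight = 31894.58164/97973.00464 = 0.3255; after-tax cost = 8.7% × (1 − 36%) = 5.5680%.
WACC = 0.6745 × 17.2900% + 0.3255 × 5.5680% = 13.4740%.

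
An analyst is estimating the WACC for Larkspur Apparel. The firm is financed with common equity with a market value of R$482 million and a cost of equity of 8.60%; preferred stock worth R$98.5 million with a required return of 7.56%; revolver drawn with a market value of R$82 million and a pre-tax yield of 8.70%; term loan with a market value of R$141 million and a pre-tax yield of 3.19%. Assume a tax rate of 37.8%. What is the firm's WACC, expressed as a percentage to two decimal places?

Total capital V = 482 + 98.5 + 82 + 141 = 803.5.
Equity: weight = 482/803.5 = 0.5999; cost = 8.6%.
Preferred: weight = 98.5/803.5 = 0.1226; cost = 7.56%.
Revolver drawn: weight = 82/803.5 = 0.1021; after-tax cost = 8.7% × (1 − 37.8%) = 5.4114%.
Term loan: weight = 141/803.5 = 0.1755; after-tax cost = 3.19% × (1 − 37.8%) = 1.9842%.
WACC = 0.5999 × 8.6000% + 0.1226 × 7.5600% + 0.1021 × 5.4114% + 0.1755 × 1.9842% = 6.9861%.

6.99%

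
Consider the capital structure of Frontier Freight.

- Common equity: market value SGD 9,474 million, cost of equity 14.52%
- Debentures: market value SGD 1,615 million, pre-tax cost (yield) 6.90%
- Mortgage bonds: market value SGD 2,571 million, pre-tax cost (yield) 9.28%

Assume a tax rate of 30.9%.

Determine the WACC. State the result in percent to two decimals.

11.84%

Total capital V = 9474 + 1615 + 2571 = 13660.
Equity: weight = 9474/13660 = 0.6936; cost = 14.52%.
Debentures: weight = 1615/13660 = 0.1182; after-tax cost = 6.9% × (1 − 30.9%) = 4.7679%.
Mortgage bonds: weight = 2571/13660 = 0.1882; after-tax cost = 9.28% × (1 − 30.9%) = 6.4125%.
WACC = 0.6936 × 14.5200% + 0.1182 × 4.7679% + 0.1882 × 6.4125% = 11.8411%.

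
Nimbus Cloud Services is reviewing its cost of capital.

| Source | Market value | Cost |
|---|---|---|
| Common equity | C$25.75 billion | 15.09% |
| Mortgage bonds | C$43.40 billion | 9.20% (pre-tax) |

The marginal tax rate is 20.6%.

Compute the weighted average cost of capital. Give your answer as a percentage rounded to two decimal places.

10.20%

Total capital V = 25.75 + 43.4 = 69.15.
Equity: weight = 25.75/69.15 = 0.3724; cost = 15.09%.
Mortgage bonds: weight = 43.4/69.15 = 0.6276; after-tax cost = 9.2% × (1 − 20.6%) = 7.3048%.
WACC = 0.3724 × 15.0900% + 0.6276 × 7.3048% = 10.2038%.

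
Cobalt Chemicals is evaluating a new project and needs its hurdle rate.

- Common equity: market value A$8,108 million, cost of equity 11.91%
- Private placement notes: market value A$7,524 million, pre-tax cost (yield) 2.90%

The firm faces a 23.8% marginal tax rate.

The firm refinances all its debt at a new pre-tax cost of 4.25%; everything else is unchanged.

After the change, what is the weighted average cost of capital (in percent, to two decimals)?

7.74%

After the change:
Total capital V = 8108 + 7524 = 15632.
Equity: weight = 8108/15632 = 0.5187; cost = 11.91%.
Private placement notes: weight = 7524/15632 = 0.4813; after-tax cost = 4.25% × (1 − 23.8%) = 3.2385%.
WACC = 0.5187 × 11.9100% + 0.4813 × 3.2385% = 7.7362%.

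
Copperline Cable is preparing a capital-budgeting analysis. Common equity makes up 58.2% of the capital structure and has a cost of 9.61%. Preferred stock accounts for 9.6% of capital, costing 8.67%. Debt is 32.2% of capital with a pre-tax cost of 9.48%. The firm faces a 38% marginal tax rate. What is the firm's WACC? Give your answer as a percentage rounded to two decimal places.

8.32%

After-tax cost of debt = 9.48% × (1 − 38%) = 5.8776%.
WACC = 0.582 × 9.6100% + 0.096 × 8.6700% + 0.322 × 5.8776% = 8.3179%.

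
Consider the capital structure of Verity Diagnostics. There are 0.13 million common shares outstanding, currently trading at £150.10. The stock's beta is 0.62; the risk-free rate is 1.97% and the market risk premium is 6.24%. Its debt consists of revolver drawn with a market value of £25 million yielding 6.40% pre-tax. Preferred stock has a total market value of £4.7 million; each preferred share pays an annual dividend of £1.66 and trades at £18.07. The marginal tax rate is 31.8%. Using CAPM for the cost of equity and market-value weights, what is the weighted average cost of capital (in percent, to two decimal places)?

Cost of equity via CAPM: Re = 1.97% + 0.62 × 6.24% = 5.8388%.
Cost of preferred: Rp = 1.66 / 18.07 = 9.1865%.
Market value of equity E = 150.1 × 0.13m = 19.513m.
Total capital V = 19.513 + 4.7 + 25 = 49.213.
Equity: weight = 19.513/49.213 = 0.3965; cost = 5.8388%.
Preferred: weight = 4.7/49.213 = 0.0955; cost = 9.1865%.
Revolver drawn: weight = 25/49.213 = 0.5080; after-tax cost = 6.4% × (1 − 31.8%) = 4.3648%.
WACC = 0.3965 × 5.8388% + 0.0955 × 9.1865% + 0.5080 × 4.3648% = 5.4097%.

5.41%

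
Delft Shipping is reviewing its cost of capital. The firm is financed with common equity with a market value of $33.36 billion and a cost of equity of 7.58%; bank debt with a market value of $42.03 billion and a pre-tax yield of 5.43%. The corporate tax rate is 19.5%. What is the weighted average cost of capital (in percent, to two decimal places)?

Total capital V = 33.36 + 42.03 = 75.39.
Equity: weight = 33.36/75.39 = 0.4425; cost = 7.58%.
Bank debt: weight = 42.03/75.39 = 0.5575; after-tax cost = 5.43% × (1 − 19.5%) = 4.3711%.
WACC = 0.4425 × 7.5800% + 0.5575 × 4.3711% = 5.7911%.

5.79%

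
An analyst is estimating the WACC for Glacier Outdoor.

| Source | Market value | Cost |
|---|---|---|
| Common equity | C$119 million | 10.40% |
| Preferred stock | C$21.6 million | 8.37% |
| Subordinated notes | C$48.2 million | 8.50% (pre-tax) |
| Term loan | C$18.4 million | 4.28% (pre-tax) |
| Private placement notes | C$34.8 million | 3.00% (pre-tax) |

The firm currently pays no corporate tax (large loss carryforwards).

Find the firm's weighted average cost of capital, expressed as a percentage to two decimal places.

8.31%

Total capital V = 119 + 21.6 + 48.2 + 18.4 + 34.8 = 242.
Equity: weight = 119/242 = 0.4917; cost = 10.4%.
Preferred: weight = 21.6/242 = 0.0893; cost = 8.37%.
Subordinated notes: weight = 48.2/242 = 0.1992; after-tax cost = 8.5% × (1 − 0%) = 8.5000%.
Term loan: weight = 18.4/242 = 0.0760; after-tax cost = 4.28% × (1 − 0%) = 4.2800%.
Private placement notes: weight = 34.8/242 = 0.1438; after-tax cost = 3% × (1 − 0%) = 3.0000%.
WACC = 0.4917 × 10.4000% + 0.0893 × 8.3700% + 0.1992 × 8.5000% + 0.0760 × 4.2800% + 0.1438 × 3.0000% = 8.3109%.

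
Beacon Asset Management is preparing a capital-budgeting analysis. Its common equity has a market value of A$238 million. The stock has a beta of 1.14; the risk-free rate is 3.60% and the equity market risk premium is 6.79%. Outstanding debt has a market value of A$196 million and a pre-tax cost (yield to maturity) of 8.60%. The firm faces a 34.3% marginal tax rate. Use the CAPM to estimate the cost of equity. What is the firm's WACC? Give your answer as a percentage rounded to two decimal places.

8.77%

Cost of equity via CAPM: Re = 3.6% + 1.14 × 6.79% = 11.3406%.
Total capital V = 238 + 196 = 434.
Equity: weight = 238/434 = 0.5484; cost = 11.3406%.
Debt: weight = 196/434 = 0.4516; after-tax cost = 8.6% × (1 − 34.3%) = 5.6502%.
WACC = 0.5484 × 11.3406% + 0.4516 × 5.6502% = 8.7707%.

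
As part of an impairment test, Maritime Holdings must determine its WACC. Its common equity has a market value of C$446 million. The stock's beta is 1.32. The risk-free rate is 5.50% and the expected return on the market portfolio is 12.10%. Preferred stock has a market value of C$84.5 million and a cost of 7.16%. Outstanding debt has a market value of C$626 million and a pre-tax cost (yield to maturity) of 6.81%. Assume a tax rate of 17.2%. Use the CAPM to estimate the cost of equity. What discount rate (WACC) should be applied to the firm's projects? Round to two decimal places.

9.06%

Market risk premium = 12.1% − 5.5% = 6.6%.
Cost of equity via CAPM: Re = 5.5% + 1.32 × 6.6% = 14.2120%.
Total capital V = 446 + 84.5 + 626 = 1156.5.
Equity: weight = 446/1156.5 = 0.3856; cost = 14.212%.
Preferred: weight = 84.5/1156.5 = 0.0731; cost = 7.16%.
Debt: weight = 626/1156.5 = 0.5413; after-tax cost = 6.81% × (1 − 17.2%) = 5.6387%.
WACC = 0.3856 × 14.2120% + 0.0731 × 7.1600% + 0.5413 × 5.6387% = 9.0561%.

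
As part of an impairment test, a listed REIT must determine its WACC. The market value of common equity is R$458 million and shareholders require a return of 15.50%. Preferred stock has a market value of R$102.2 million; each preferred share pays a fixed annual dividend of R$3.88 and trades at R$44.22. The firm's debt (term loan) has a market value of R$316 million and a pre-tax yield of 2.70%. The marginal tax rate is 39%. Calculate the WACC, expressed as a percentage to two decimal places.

Cost of preferred: Rp = 3.88 / 44.22 = 8.7743%.
Total capital V = 458 + 102.2 + 316 = 876.2.
Equity: weight = 458/876.2 = 0.5227; cost = 15.5%.
Preferred: weight = 102.2/876.2 = 0.1166; cost = 8.7743%.
Term loan: weight = 316/876.2 = 0.3606; after-tax cost = 2.7% × (1 − 39%) = 1.6470%.
WACC = 0.5227 × 15.5000% + 0.1166 × 8.7743% + 0.3606 × 1.6470% = 9.7195%.

9.72%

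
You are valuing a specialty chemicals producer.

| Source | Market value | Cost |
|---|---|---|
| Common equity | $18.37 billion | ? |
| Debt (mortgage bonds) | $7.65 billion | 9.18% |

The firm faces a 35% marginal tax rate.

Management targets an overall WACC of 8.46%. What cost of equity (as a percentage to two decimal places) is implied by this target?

Total capital V = 18.37 + 7.65 = 26.02.
Equity weight = 18.37/26.02 = 0.7060.
Mortgage bonds weight = 7.65/26.02 = 0.2940.
Debt contribution = 0.2940 × 9.18% × (1 − 35%) = 1.7543%.
Required equity contribution = 8.46% − 1.7543% = 6.7057%.
Re = 6.7057% / 0.7060 = 9.4982%.

9.50%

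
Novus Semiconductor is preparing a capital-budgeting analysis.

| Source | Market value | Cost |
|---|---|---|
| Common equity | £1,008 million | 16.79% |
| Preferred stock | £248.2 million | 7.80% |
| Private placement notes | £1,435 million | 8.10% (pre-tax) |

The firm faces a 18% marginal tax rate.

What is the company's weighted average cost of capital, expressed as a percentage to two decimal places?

10.55%

Total capital V = 1008 + 248.2 + 1435 = 2691.2.
Equity: weight = 1008/2691.2 = 0.3746; cost = 16.79%.
Preferred: weight = 248.2/2691.2 = 0.0922; cost = 7.8%.
Private placement notes: weight = 1435/2691.2 = 0.5332; after-tax cost = 8.1% × (1 − 18%) = 6.6420%.
WACC = 0.3746 × 16.7900% + 0.0922 × 7.8000% + 0.5332 × 6.6420% = 10.5498%.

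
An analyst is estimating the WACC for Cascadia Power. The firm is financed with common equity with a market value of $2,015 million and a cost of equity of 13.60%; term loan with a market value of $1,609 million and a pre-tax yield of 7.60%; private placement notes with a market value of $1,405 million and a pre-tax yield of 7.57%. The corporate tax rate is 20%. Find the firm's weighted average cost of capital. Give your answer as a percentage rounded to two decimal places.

9.09%

Total capital V = 2015 + 1609 + 1405 = 5029.
Equity: weight = 2015/5029 = 0.4007; cost = 13.6%.
Term loan: weight = 1609/5029 = 0.3199; after-tax cost = 7.6% × (1 − 20%) = 6.0800%.
Private placement notes: weight = 1405/5029 = 0.2794; after-tax cost = 7.57% × (1 − 20%) = 6.0560%.
WACC = 0.4007 × 13.6000% + 0.3199 × 6.0800% + 0.2794 × 6.0560% = 9.0864%.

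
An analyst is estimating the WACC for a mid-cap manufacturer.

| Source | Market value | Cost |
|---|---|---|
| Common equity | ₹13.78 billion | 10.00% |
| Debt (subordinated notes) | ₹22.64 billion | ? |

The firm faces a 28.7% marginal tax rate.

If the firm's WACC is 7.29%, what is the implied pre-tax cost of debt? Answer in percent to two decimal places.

7.91%

Total capital V = 13.78 + 22.64 = 36.42.
Equity weight = 13.78/36.42 = 0.3784.
Subordinated notes weight = 22.64/36.42 = 0.6216.
Equity contribution = 0.3784 × 10% = 3.7836%.
Remaining for debt = 7.29% − 3.7836% = 3.5064%.
Rd × (1 − 28.7%) × 0.6216 = 3.5064%  ⇒  Rd = 7.9110%.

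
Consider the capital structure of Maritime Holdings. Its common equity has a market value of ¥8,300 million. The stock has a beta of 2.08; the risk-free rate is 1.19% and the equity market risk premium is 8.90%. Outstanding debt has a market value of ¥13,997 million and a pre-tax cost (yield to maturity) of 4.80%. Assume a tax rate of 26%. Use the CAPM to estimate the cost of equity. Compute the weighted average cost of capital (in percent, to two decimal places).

9.56%

Cost of equity via CAPM: Re = 1.19% + 2.08 × 8.9% = 19.7020%.
Total capital V = 8300 + 13997 = 22297.
Equity: weight = 8300/22297 = 0.3722; cost = 19.702%.
Debt: weight = 13997/22297 = 0.6278; after-tax cost = 4.8% × (1 − 26%) = 3.5520%.
WACC = 0.3722 × 19.7020% + 0.6278 × 3.5520% = 9.5638%.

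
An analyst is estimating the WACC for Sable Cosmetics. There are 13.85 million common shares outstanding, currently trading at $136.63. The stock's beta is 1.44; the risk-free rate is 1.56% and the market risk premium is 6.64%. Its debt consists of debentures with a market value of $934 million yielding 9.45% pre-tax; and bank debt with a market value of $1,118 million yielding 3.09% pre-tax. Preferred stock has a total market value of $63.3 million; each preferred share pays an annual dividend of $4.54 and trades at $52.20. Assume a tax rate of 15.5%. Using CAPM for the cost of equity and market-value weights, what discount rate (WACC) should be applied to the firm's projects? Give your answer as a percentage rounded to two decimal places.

Cost of equity via CAPM: Re = 1.56% + 1.44 × 6.64% = 11.1216%.
Cost of preferred: Rp = 4.54 / 52.2 = 8.6973%.
Market value of equity E = 136.63 × 13.85m = 1892.3255m.
Total capital V = 1892.3255 + 63.3 + 934 + 1118 = 4007.6255.
Equity: weight = 1892.3255/4007.6255 = 0.4722; cost = 11.1216%.
Preferred: weight = 63.3/4007.6255 = 0.0158; cost = 8.6973%.
Debentures: weight = 934/4007.6255 = 0.2331; after-tax cost = 9.45% × (1 − 15.5%) = 7.9852%.
Bank debt: weight = 1118/4007.6255 = 0.2790; after-tax cost = 3.09% × (1 − 15.5%) = 2.6110%.
WACC = 0.4722 × 11.1216% + 0.0158 × 8.6973% + 0.2331 × 7.9852% + 0.2790 × 2.6110% = 7.9782%.

7.98%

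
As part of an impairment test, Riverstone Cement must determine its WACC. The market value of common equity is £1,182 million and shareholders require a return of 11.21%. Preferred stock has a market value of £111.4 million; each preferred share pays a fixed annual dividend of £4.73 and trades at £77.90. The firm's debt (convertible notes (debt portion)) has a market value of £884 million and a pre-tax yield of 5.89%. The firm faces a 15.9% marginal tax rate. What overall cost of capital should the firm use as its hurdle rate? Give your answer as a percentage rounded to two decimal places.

8.41%

Cost of preferred: Rp = 4.73 / 77.9 = 6.0719%.
Total capital V = 1182 + 111.4 + 884 = 2177.4.
Equity: weight = 1182/2177.4 = 0.5428; cost = 11.21%.
Preferred: weight = 111.4/2177.4 = 0.0512; cost = 6.0719%.
Convertible notes (debt portion): weight = 884/2177.4 = 0.4060; after-tax cost = 5.89% × (1 − 15.9%) = 4.9535%.
WACC = 0.5428 × 11.2100% + 0.0512 × 6.0719% + 0.4060 × 4.9535% = 8.4071%.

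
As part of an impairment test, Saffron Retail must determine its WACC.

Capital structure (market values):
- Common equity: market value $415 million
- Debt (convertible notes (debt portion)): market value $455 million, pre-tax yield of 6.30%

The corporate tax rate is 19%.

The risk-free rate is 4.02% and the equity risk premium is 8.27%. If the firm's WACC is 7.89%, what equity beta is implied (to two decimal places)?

0.84

Total capital V = 415 + 455 = 870.
Equity weight = 415/870 = 0.4770.
Convertible notes (debt portion) weight = 455/870 = 0.5230.
Debt contribution = 0.5230 × 6.3% × (1 − 19%) = 2.6688%.
Required equity contribution = 7.89% − 2.6688% = 5.2212%  ⇒  Re = 10.9456%.
CAPM: 10.9456% = 4.02% + β × 8.27%  ⇒  β = 0.8374.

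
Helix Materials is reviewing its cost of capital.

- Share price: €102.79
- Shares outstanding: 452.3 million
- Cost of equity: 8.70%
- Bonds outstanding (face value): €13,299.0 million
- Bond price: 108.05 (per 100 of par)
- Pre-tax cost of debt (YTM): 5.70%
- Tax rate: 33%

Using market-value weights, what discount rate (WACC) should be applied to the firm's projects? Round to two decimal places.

Market value of equity E = 102.79 × 452.3m = 46491.917m. Market value of debt D = 13299m × 108.05/100 = 14369.5695m.
Total capital V = 46491.917 + 14369.5695 = 60861.4865.
Equity: weight = 46491.917/60861.4865 = 0.7639; cost = 8.7%.
Bonds outstanding: weight = 14369.5695/60861.4865 = 0.2361; after-tax cost = 5.7% × (1 − 33%) = 3.8190%.
WACC = 0.7639 × 8.7000% + 0.2361 × 3.8190% = 7.5476%.

7.55%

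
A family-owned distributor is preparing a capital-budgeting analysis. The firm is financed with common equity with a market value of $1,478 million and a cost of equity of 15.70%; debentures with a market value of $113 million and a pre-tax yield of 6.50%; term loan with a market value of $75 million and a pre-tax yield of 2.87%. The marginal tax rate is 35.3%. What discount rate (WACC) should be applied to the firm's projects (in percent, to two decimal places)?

14.30%

Total capital V = 1478 + 113 + 75 = 1666.
Equity: weight = 1478/1666 = 0.8872; cost = 15.7%.
Debentures: weight = 113/1666 = 0.0678; after-tax cost = 6.5% × (1 − 35.3%) = 4.2055%.
Term loan: weight = 75/1666 = 0.0450; after-tax cost = 2.87% × (1 − 35.3%) = 1.8569%.
WACC = 0.8872 × 15.7000% + 0.0678 × 4.2055% + 0.0450 × 1.8569% = 14.2972%.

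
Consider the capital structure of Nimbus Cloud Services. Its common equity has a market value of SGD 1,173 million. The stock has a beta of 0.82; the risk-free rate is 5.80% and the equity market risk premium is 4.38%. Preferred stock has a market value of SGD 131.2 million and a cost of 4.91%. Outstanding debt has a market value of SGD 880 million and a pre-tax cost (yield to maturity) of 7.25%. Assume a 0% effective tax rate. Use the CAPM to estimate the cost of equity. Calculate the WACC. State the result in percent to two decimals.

Cost of equity via CAPM: Re = 5.8% + 0.82 × 4.38% = 9.3916%.
Total capital V = 1173 + 131.2 + 880 = 2184.2.
Equity: weight = 1173/2184.2 = 0.5370; cost = 9.3916%.
Preferred: weight = 131.2/2184.2 = 0.0601; cost = 4.91%.
Debt: weight = 880/2184.2 = 0.4029; after-tax cost = 7.25% × (1 − 0%) = 7.2500%.
WACC = 0.5370 × 9.3916% + 0.0601 × 4.9100% + 0.4029 × 7.2500% = 8.2596%.

8.26%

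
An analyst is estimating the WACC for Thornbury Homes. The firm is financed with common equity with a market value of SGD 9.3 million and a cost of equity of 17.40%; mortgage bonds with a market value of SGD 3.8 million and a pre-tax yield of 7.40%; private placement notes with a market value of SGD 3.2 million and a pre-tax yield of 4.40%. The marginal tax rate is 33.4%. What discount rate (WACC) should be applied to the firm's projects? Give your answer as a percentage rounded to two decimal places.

Total capital V = 9.3 + 3.8 + 3.2 = 16.3.
Equity: weight = 9.3/16.3 = 0.5706; cost = 17.4%.
Mortgage bonds: weight = 3.8/16.3 = 0.2331; after-tax cost = 7.4% × (1 − 33.4%) = 4.9284%.
Private placement notes: weight = 3.2/16.3 = 0.1963; after-tax cost = 4.4% × (1 − 33.4%) = 2.9304%.
WACC = 0.5706 × 17.4000% + 0.2331 × 4.9284% + 0.1963 × 2.9304% = 11.6519%.

11.65%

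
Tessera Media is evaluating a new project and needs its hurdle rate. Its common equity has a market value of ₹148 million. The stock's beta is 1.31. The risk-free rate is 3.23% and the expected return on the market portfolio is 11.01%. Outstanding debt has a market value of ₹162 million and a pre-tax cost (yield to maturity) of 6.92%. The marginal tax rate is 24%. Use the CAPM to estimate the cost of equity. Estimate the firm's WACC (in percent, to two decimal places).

Market risk premium = 11.01% − 3.23% = 7.78%.
Cost of equity via CAPM: Re = 3.23% + 1.31 × 7.78% = 13.4218%.
Total capital V = 148 + 162 = 310.
Equity: weight = 148/310 = 0.4774; cost = 13.4218%.
Debt: weight = 162/310 = 0.5226; after-tax cost = 6.92% × (1 − 24%) = 5.2592%.
WACC = 0.4774 × 13.4218% + 0.5226 × 5.2592% = 9.1562%.

9.16%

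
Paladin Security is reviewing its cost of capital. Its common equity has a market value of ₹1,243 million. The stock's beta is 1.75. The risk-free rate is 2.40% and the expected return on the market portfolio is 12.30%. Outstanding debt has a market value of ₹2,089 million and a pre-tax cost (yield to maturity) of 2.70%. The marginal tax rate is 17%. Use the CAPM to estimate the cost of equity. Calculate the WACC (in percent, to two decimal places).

8.76%

Market risk premium = 12.3% − 2.4% = 9.9%.
Cost of equity via CAPM: Re = 2.4% + 1.75 × 9.9% = 19.7250%.
Total capital V = 1243 + 2089 = 3332.
Equity: weight = 1243/3332 = 0.3730; cost = 19.725%.
Debt: weight = 2089/3332 = 0.6270; after-tax cost = 2.7% × (1 − 17%) = 2.2410%.
WACC = 0.3730 × 19.7250% + 0.6270 × 2.2410% = 8.7634%.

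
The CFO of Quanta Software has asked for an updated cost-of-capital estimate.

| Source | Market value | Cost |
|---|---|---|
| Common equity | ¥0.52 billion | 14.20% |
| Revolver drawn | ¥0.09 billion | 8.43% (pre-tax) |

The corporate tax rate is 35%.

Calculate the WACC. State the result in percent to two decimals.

Total capital V = 0.52 + 0.09 = 0.61.
Equity: weight = 0.52/0.61 = 0.8525; cost = 14.2%.
Revolver drawn: weight = 0.09/0.61 = 0.1475; after-tax cost = 8.43% × (1 − 35%) = 5.4795%.
WACC = 0.8525 × 14.2000% + 0.1475 × 5.4795% = 12.9134%.

12.91%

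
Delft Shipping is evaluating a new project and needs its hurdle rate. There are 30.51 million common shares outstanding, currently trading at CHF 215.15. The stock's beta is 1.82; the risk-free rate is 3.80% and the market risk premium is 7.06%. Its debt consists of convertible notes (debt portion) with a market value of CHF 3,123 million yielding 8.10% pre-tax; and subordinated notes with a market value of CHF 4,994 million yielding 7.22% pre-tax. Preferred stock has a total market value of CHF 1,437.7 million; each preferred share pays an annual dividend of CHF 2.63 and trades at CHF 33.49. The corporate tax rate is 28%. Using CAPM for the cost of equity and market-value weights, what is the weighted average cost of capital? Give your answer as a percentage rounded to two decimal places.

Cost of equity via CAPM: Re = 3.8% + 1.82 × 7.06% = 16.6492%.
Cost of preferred: Rp = 2.63 / 33.49 = 7.8531%.
Market value of equity E = 215.15 × 30.51m = 6564.2265m.
Total capital V = 6564.2265 + 1437.7 + 3123 + 4994 = 16118.9265.
Equity: weight = 6564.2265/16118.9265 = 0.4072; cost = 16.6492%.
Preferred: weight = 1437.7/16118.9265 = 0.0892; cost = 7.8531%.
Convertible notes (debt portion): weight = 3123/16118.9265 = 0.1937; after-tax cost = 8.1% × (1 − 28%) = 5.8320%.
Subordinated notes: weight = 4994/16118.9265 = 0.3098; after-tax cost = 7.22% × (1 − 28%) = 5.1984%.
WACC = 0.4072 × 16.6492% + 0.0892 × 7.8531% + 0.1937 × 5.8320% + 0.3098 × 5.1984% = 10.2211%.

10.22%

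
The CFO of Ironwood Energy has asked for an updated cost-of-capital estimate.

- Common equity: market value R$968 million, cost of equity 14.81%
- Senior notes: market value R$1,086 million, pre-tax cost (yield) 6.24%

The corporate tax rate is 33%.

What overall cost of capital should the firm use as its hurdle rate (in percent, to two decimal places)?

9.19%

Total capital V = 968 + 1086 = 2054.
Equity: weight = 968/2054 = 0.4713; cost = 14.81%.
Senior notes: weight = 1086/2054 = 0.5287; after-tax cost = 6.24% × (1 − 33%) = 4.1808%.
WACC = 0.4713 × 14.8100% + 0.5287 × 4.1808% = 9.1901%.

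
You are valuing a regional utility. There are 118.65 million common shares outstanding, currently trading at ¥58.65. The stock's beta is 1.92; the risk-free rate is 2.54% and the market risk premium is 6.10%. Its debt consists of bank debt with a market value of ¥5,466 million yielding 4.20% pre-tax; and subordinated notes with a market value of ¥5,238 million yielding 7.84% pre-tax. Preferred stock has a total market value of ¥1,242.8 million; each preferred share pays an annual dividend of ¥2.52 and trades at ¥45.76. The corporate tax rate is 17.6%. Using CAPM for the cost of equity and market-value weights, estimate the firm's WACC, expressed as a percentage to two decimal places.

Cost of equity via CAPM: Re = 2.54% + 1.92 × 6.1% = 14.2520%.
Cost of preferred: Rp = 2.52 / 45.76 = 5.5070%.
Market value of equity E = 58.65 × 118.65m = 6958.8225m.
Total capital V = 6958.8225 + 1242.8 + 5466 + 5238 = 18905.6225.
Equity: weight = 6958.8225/18905.6225 = 0.3681; cost = 14.252%.
Preferred: weight = 1242.8/18905.6225 = 0.0657; cost = 5.507%.
Bank debt: weight = 5466/18905.6225 = 0.2891; after-tax cost = 4.2% × (1 − 17.6%) = 3.4608%.
Subordinated notes: weight = 5238/18905.6225 = 0.2771; after-tax cost = 7.84% × (1 − 17.6%) = 6.4602%.
WACC = 0.3681 × 14.2520% + 0.0657 × 5.5070% + 0.2891 × 3.4608% + 0.2771 × 6.4602% = 8.3984%.

8.40%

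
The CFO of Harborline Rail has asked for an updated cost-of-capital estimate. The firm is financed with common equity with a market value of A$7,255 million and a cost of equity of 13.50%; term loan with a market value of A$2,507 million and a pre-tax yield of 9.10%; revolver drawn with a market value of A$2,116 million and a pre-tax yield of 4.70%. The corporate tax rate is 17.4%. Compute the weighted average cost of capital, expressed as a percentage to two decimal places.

Total capital V = 7255 + 2507 + 2116 = 11878.
Equity: weight = 7255/11878 = 0.6108; cost = 13.5%.
Term loan: weight = 2507/11878 = 0.2111; after-tax cost = 9.1% × (1 − 17.4%) = 7.5166%.
Revolver drawn: weight = 2116/11878 = 0.1781; after-tax cost = 4.7% × (1 − 17.4%) = 3.8822%.
WACC = 0.6108 × 13.5000% + 0.2111 × 7.5166% + 0.1781 × 3.8822% = 10.5238%.

10.52%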